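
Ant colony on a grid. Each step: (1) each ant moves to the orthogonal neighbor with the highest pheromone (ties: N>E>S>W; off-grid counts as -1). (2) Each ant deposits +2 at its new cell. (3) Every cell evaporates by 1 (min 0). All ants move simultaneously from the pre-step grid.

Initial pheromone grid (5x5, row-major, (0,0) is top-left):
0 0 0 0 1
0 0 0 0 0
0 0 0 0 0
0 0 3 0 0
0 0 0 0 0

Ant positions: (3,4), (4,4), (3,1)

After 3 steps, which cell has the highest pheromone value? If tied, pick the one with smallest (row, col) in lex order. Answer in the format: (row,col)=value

Step 1: ant0:(3,4)->N->(2,4) | ant1:(4,4)->N->(3,4) | ant2:(3,1)->E->(3,2)
  grid max=4 at (3,2)
Step 2: ant0:(2,4)->S->(3,4) | ant1:(3,4)->N->(2,4) | ant2:(3,2)->N->(2,2)
  grid max=3 at (3,2)
Step 3: ant0:(3,4)->N->(2,4) | ant1:(2,4)->S->(3,4) | ant2:(2,2)->S->(3,2)
  grid max=4 at (3,2)
Final grid:
  0 0 0 0 0
  0 0 0 0 0
  0 0 0 0 3
  0 0 4 0 3
  0 0 0 0 0
Max pheromone 4 at (3,2)

Answer: (3,2)=4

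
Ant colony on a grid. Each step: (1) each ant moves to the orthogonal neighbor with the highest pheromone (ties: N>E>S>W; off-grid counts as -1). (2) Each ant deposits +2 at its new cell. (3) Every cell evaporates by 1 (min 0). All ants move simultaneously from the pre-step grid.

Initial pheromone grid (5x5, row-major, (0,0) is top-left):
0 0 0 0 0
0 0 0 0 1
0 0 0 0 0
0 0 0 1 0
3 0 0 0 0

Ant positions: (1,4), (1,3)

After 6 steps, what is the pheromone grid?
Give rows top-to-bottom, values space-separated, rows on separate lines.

After step 1: ants at (0,4),(1,4)
  0 0 0 0 1
  0 0 0 0 2
  0 0 0 0 0
  0 0 0 0 0
  2 0 0 0 0
After step 2: ants at (1,4),(0,4)
  0 0 0 0 2
  0 0 0 0 3
  0 0 0 0 0
  0 0 0 0 0
  1 0 0 0 0
After step 3: ants at (0,4),(1,4)
  0 0 0 0 3
  0 0 0 0 4
  0 0 0 0 0
  0 0 0 0 0
  0 0 0 0 0
After step 4: ants at (1,4),(0,4)
  0 0 0 0 4
  0 0 0 0 5
  0 0 0 0 0
  0 0 0 0 0
  0 0 0 0 0
After step 5: ants at (0,4),(1,4)
  0 0 0 0 5
  0 0 0 0 6
  0 0 0 0 0
  0 0 0 0 0
  0 0 0 0 0
After step 6: ants at (1,4),(0,4)
  0 0 0 0 6
  0 0 0 0 7
  0 0 0 0 0
  0 0 0 0 0
  0 0 0 0 0

0 0 0 0 6
0 0 0 0 7
0 0 0 0 0
0 0 0 0 0
0 0 0 0 0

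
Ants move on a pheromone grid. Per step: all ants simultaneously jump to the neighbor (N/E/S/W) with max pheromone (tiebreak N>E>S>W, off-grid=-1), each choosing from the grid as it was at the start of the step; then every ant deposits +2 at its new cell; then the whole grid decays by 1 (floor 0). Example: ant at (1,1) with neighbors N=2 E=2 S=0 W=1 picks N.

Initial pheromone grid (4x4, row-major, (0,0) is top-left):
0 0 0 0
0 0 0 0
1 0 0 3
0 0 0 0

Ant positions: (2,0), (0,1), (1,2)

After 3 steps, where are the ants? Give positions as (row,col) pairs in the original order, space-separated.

Step 1: ant0:(2,0)->N->(1,0) | ant1:(0,1)->E->(0,2) | ant2:(1,2)->N->(0,2)
  grid max=3 at (0,2)
Step 2: ant0:(1,0)->N->(0,0) | ant1:(0,2)->E->(0,3) | ant2:(0,2)->E->(0,3)
  grid max=3 at (0,3)
Step 3: ant0:(0,0)->E->(0,1) | ant1:(0,3)->W->(0,2) | ant2:(0,3)->W->(0,2)
  grid max=5 at (0,2)

(0,1) (0,2) (0,2)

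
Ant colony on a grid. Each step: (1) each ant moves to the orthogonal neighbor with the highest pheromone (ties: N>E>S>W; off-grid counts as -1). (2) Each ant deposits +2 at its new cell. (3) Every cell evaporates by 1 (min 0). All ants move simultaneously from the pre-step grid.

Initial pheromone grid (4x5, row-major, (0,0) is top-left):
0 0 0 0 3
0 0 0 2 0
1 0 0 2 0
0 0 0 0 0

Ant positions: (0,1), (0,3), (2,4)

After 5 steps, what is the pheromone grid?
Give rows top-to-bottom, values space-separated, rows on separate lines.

After step 1: ants at (0,2),(0,4),(2,3)
  0 0 1 0 4
  0 0 0 1 0
  0 0 0 3 0
  0 0 0 0 0
After step 2: ants at (0,3),(1,4),(1,3)
  0 0 0 1 3
  0 0 0 2 1
  0 0 0 2 0
  0 0 0 0 0
After step 3: ants at (0,4),(0,4),(2,3)
  0 0 0 0 6
  0 0 0 1 0
  0 0 0 3 0
  0 0 0 0 0
After step 4: ants at (1,4),(1,4),(1,3)
  0 0 0 0 5
  0 0 0 2 3
  0 0 0 2 0
  0 0 0 0 0
After step 5: ants at (0,4),(0,4),(1,4)
  0 0 0 0 8
  0 0 0 1 4
  0 0 0 1 0
  0 0 0 0 0

0 0 0 0 8
0 0 0 1 4
0 0 0 1 0
0 0 0 0 0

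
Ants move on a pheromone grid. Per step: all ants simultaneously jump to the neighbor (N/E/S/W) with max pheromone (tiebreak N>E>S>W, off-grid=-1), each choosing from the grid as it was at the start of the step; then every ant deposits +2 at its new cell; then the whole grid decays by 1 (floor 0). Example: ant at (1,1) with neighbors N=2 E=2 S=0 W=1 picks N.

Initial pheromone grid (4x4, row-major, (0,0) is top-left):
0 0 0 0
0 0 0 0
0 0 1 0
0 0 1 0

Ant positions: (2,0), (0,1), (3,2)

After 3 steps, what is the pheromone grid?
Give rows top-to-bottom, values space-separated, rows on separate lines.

After step 1: ants at (1,0),(0,2),(2,2)
  0 0 1 0
  1 0 0 0
  0 0 2 0
  0 0 0 0
After step 2: ants at (0,0),(0,3),(1,2)
  1 0 0 1
  0 0 1 0
  0 0 1 0
  0 0 0 0
After step 3: ants at (0,1),(1,3),(2,2)
  0 1 0 0
  0 0 0 1
  0 0 2 0
  0 0 0 0

0 1 0 0
0 0 0 1
0 0 2 0
0 0 0 0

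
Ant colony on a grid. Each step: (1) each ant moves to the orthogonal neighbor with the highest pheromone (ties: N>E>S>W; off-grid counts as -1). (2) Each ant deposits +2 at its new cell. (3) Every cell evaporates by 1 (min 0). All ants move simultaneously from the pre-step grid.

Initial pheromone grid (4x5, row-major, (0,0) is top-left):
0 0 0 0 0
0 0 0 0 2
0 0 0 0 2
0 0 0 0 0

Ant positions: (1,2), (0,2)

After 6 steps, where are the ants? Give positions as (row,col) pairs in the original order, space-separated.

Step 1: ant0:(1,2)->N->(0,2) | ant1:(0,2)->E->(0,3)
  grid max=1 at (0,2)
Step 2: ant0:(0,2)->E->(0,3) | ant1:(0,3)->W->(0,2)
  grid max=2 at (0,2)
Step 3: ant0:(0,3)->W->(0,2) | ant1:(0,2)->E->(0,3)
  grid max=3 at (0,2)
Step 4: ant0:(0,2)->E->(0,3) | ant1:(0,3)->W->(0,2)
  grid max=4 at (0,2)
Step 5: ant0:(0,3)->W->(0,2) | ant1:(0,2)->E->(0,3)
  grid max=5 at (0,2)
Step 6: ant0:(0,2)->E->(0,3) | ant1:(0,3)->W->(0,2)
  grid max=6 at (0,2)

(0,3) (0,2)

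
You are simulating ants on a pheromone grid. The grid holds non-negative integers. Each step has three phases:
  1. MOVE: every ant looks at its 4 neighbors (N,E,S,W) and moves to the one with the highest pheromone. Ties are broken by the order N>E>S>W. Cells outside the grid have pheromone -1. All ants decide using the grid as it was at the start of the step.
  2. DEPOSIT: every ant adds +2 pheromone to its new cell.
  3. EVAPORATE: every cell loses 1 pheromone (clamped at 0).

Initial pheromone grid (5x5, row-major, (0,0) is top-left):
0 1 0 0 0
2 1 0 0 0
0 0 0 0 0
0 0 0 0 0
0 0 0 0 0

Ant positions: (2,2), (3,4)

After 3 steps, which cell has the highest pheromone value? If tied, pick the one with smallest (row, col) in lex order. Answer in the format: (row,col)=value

Step 1: ant0:(2,2)->N->(1,2) | ant1:(3,4)->N->(2,4)
  grid max=1 at (1,0)
Step 2: ant0:(1,2)->N->(0,2) | ant1:(2,4)->N->(1,4)
  grid max=1 at (0,2)
Step 3: ant0:(0,2)->E->(0,3) | ant1:(1,4)->N->(0,4)
  grid max=1 at (0,3)
Final grid:
  0 0 0 1 1
  0 0 0 0 0
  0 0 0 0 0
  0 0 0 0 0
  0 0 0 0 0
Max pheromone 1 at (0,3)

Answer: (0,3)=1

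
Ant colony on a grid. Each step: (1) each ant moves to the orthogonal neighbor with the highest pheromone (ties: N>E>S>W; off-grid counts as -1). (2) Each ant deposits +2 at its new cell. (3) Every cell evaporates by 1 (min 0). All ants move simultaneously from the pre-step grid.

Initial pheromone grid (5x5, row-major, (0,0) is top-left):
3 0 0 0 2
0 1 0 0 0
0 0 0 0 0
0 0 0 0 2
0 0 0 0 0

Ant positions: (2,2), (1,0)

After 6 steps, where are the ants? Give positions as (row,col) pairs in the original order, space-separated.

Step 1: ant0:(2,2)->N->(1,2) | ant1:(1,0)->N->(0,0)
  grid max=4 at (0,0)
Step 2: ant0:(1,2)->N->(0,2) | ant1:(0,0)->E->(0,1)
  grid max=3 at (0,0)
Step 3: ant0:(0,2)->W->(0,1) | ant1:(0,1)->W->(0,0)
  grid max=4 at (0,0)
Step 4: ant0:(0,1)->W->(0,0) | ant1:(0,0)->E->(0,1)
  grid max=5 at (0,0)
Step 5: ant0:(0,0)->E->(0,1) | ant1:(0,1)->W->(0,0)
  grid max=6 at (0,0)
Step 6: ant0:(0,1)->W->(0,0) | ant1:(0,0)->E->(0,1)
  grid max=7 at (0,0)

(0,0) (0,1)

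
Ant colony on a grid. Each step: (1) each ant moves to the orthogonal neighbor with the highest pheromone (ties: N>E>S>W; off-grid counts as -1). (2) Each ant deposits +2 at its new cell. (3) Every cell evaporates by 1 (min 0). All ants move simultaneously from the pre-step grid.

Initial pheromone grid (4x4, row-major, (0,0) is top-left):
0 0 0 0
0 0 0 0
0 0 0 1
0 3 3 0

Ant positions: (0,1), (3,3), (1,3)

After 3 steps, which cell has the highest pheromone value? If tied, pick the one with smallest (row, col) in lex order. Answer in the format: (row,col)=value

Step 1: ant0:(0,1)->E->(0,2) | ant1:(3,3)->W->(3,2) | ant2:(1,3)->S->(2,3)
  grid max=4 at (3,2)
Step 2: ant0:(0,2)->E->(0,3) | ant1:(3,2)->W->(3,1) | ant2:(2,3)->N->(1,3)
  grid max=3 at (3,1)
Step 3: ant0:(0,3)->S->(1,3) | ant1:(3,1)->E->(3,2) | ant2:(1,3)->N->(0,3)
  grid max=4 at (3,2)
Final grid:
  0 0 0 2
  0 0 0 2
  0 0 0 0
  0 2 4 0
Max pheromone 4 at (3,2)

Answer: (3,2)=4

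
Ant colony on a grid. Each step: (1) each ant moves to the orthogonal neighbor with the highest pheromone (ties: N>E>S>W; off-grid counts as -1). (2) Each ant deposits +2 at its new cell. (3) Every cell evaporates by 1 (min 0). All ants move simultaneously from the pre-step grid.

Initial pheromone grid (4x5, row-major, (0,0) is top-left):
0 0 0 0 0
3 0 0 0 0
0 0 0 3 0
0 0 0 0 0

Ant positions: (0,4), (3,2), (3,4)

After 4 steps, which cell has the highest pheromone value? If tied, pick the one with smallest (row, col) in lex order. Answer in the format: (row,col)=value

Step 1: ant0:(0,4)->S->(1,4) | ant1:(3,2)->N->(2,2) | ant2:(3,4)->N->(2,4)
  grid max=2 at (1,0)
Step 2: ant0:(1,4)->S->(2,4) | ant1:(2,2)->E->(2,3) | ant2:(2,4)->W->(2,3)
  grid max=5 at (2,3)
Step 3: ant0:(2,4)->W->(2,3) | ant1:(2,3)->E->(2,4) | ant2:(2,3)->E->(2,4)
  grid max=6 at (2,3)
Step 4: ant0:(2,3)->E->(2,4) | ant1:(2,4)->W->(2,3) | ant2:(2,4)->W->(2,3)
  grid max=9 at (2,3)
Final grid:
  0 0 0 0 0
  0 0 0 0 0
  0 0 0 9 6
  0 0 0 0 0
Max pheromone 9 at (2,3)

Answer: (2,3)=9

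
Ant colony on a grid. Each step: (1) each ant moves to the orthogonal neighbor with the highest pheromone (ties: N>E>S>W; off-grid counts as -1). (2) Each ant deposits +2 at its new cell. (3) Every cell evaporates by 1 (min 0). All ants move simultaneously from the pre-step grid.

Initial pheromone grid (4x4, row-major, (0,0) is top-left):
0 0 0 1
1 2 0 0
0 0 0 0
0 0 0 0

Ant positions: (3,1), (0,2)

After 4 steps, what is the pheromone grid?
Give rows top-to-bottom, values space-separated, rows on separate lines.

After step 1: ants at (2,1),(0,3)
  0 0 0 2
  0 1 0 0
  0 1 0 0
  0 0 0 0
After step 2: ants at (1,1),(1,3)
  0 0 0 1
  0 2 0 1
  0 0 0 0
  0 0 0 0
After step 3: ants at (0,1),(0,3)
  0 1 0 2
  0 1 0 0
  0 0 0 0
  0 0 0 0
After step 4: ants at (1,1),(1,3)
  0 0 0 1
  0 2 0 1
  0 0 0 0
  0 0 0 0

0 0 0 1
0 2 0 1
0 0 0 0
0 0 0 0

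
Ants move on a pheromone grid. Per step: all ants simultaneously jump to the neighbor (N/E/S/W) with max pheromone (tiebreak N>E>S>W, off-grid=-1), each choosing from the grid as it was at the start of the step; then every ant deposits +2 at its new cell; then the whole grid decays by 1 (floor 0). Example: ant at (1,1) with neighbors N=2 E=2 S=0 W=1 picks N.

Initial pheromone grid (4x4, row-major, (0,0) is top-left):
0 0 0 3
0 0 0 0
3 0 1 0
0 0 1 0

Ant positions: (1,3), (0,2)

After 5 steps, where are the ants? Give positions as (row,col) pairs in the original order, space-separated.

Step 1: ant0:(1,3)->N->(0,3) | ant1:(0,2)->E->(0,3)
  grid max=6 at (0,3)
Step 2: ant0:(0,3)->S->(1,3) | ant1:(0,3)->S->(1,3)
  grid max=5 at (0,3)
Step 3: ant0:(1,3)->N->(0,3) | ant1:(1,3)->N->(0,3)
  grid max=8 at (0,3)
Step 4: ant0:(0,3)->S->(1,3) | ant1:(0,3)->S->(1,3)
  grid max=7 at (0,3)
Step 5: ant0:(1,3)->N->(0,3) | ant1:(1,3)->N->(0,3)
  grid max=10 at (0,3)

(0,3) (0,3)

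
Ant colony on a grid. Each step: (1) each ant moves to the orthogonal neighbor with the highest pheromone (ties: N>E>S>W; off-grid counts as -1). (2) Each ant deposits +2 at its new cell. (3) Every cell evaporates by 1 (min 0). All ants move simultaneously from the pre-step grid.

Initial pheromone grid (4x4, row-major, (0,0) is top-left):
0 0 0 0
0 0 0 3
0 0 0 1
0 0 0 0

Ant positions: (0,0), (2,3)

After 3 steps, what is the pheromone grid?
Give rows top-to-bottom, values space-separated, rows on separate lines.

After step 1: ants at (0,1),(1,3)
  0 1 0 0
  0 0 0 4
  0 0 0 0
  0 0 0 0
After step 2: ants at (0,2),(0,3)
  0 0 1 1
  0 0 0 3
  0 0 0 0
  0 0 0 0
After step 3: ants at (0,3),(1,3)
  0 0 0 2
  0 0 0 4
  0 0 0 0
  0 0 0 0

0 0 0 2
0 0 0 4
0 0 0 0
0 0 0 0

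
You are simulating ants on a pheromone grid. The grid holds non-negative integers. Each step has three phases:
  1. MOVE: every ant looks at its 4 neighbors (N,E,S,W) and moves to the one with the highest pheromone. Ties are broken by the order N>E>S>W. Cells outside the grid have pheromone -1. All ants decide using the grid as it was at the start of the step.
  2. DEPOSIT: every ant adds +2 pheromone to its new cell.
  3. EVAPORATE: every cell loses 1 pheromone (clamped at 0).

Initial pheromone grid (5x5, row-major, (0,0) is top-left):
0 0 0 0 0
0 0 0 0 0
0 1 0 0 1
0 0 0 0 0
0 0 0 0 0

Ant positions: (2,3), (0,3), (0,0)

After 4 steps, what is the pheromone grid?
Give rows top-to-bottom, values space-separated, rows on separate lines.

After step 1: ants at (2,4),(0,4),(0,1)
  0 1 0 0 1
  0 0 0 0 0
  0 0 0 0 2
  0 0 0 0 0
  0 0 0 0 0
After step 2: ants at (1,4),(1,4),(0,2)
  0 0 1 0 0
  0 0 0 0 3
  0 0 0 0 1
  0 0 0 0 0
  0 0 0 0 0
After step 3: ants at (2,4),(2,4),(0,3)
  0 0 0 1 0
  0 0 0 0 2
  0 0 0 0 4
  0 0 0 0 0
  0 0 0 0 0
After step 4: ants at (1,4),(1,4),(0,4)
  0 0 0 0 1
  0 0 0 0 5
  0 0 0 0 3
  0 0 0 0 0
  0 0 0 0 0

0 0 0 0 1
0 0 0 0 5
0 0 0 0 3
0 0 0 0 0
0 0 0 0 0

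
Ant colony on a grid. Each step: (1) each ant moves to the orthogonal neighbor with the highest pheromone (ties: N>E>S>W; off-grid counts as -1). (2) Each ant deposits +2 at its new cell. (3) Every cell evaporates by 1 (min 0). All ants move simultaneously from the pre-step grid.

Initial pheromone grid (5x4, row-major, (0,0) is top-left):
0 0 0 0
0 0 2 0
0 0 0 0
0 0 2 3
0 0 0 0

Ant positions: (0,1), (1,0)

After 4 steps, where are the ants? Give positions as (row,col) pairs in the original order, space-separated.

Step 1: ant0:(0,1)->E->(0,2) | ant1:(1,0)->N->(0,0)
  grid max=2 at (3,3)
Step 2: ant0:(0,2)->S->(1,2) | ant1:(0,0)->E->(0,1)
  grid max=2 at (1,2)
Step 3: ant0:(1,2)->N->(0,2) | ant1:(0,1)->E->(0,2)
  grid max=3 at (0,2)
Step 4: ant0:(0,2)->S->(1,2) | ant1:(0,2)->S->(1,2)
  grid max=4 at (1,2)

(1,2) (1,2)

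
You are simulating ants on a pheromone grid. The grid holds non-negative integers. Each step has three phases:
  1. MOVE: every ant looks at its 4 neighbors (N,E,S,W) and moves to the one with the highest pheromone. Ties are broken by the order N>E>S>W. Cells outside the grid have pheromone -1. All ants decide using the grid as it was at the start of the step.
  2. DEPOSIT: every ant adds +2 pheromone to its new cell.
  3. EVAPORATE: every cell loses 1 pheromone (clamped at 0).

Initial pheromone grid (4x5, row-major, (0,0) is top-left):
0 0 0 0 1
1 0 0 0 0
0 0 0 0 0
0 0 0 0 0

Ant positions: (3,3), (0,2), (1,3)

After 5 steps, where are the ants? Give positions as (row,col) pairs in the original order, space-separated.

Step 1: ant0:(3,3)->N->(2,3) | ant1:(0,2)->E->(0,3) | ant2:(1,3)->N->(0,3)
  grid max=3 at (0,3)
Step 2: ant0:(2,3)->N->(1,3) | ant1:(0,3)->E->(0,4) | ant2:(0,3)->E->(0,4)
  grid max=3 at (0,4)
Step 3: ant0:(1,3)->N->(0,3) | ant1:(0,4)->W->(0,3) | ant2:(0,4)->W->(0,3)
  grid max=7 at (0,3)
Step 4: ant0:(0,3)->E->(0,4) | ant1:(0,3)->E->(0,4) | ant2:(0,3)->E->(0,4)
  grid max=7 at (0,4)
Step 5: ant0:(0,4)->W->(0,3) | ant1:(0,4)->W->(0,3) | ant2:(0,4)->W->(0,3)
  grid max=11 at (0,3)

(0,3) (0,3) (0,3)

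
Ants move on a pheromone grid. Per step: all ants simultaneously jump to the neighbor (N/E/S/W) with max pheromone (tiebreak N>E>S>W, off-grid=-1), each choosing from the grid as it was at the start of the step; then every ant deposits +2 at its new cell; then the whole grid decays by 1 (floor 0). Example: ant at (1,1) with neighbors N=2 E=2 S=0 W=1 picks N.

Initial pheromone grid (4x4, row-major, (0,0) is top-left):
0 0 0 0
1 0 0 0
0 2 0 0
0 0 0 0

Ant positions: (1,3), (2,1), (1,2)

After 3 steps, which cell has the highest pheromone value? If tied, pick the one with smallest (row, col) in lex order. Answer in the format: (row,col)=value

Answer: (0,2)=3

Derivation:
Step 1: ant0:(1,3)->N->(0,3) | ant1:(2,1)->N->(1,1) | ant2:(1,2)->N->(0,2)
  grid max=1 at (0,2)
Step 2: ant0:(0,3)->W->(0,2) | ant1:(1,1)->S->(2,1) | ant2:(0,2)->E->(0,3)
  grid max=2 at (0,2)
Step 3: ant0:(0,2)->E->(0,3) | ant1:(2,1)->N->(1,1) | ant2:(0,3)->W->(0,2)
  grid max=3 at (0,2)
Final grid:
  0 0 3 3
  0 1 0 0
  0 1 0 0
  0 0 0 0
Max pheromone 3 at (0,2)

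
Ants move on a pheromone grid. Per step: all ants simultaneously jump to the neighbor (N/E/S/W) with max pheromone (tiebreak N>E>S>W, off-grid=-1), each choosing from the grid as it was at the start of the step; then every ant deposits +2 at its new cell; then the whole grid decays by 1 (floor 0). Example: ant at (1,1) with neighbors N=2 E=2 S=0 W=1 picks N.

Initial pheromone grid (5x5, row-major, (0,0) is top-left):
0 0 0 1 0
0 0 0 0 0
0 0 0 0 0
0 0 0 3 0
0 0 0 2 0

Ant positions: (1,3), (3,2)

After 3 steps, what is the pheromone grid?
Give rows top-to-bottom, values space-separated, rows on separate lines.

After step 1: ants at (0,3),(3,3)
  0 0 0 2 0
  0 0 0 0 0
  0 0 0 0 0
  0 0 0 4 0
  0 0 0 1 0
After step 2: ants at (0,4),(4,3)
  0 0 0 1 1
  0 0 0 0 0
  0 0 0 0 0
  0 0 0 3 0
  0 0 0 2 0
After step 3: ants at (0,3),(3,3)
  0 0 0 2 0
  0 0 0 0 0
  0 0 0 0 0
  0 0 0 4 0
  0 0 0 1 0

0 0 0 2 0
0 0 0 0 0
0 0 0 0 0
0 0 0 4 0
0 0 0 1 0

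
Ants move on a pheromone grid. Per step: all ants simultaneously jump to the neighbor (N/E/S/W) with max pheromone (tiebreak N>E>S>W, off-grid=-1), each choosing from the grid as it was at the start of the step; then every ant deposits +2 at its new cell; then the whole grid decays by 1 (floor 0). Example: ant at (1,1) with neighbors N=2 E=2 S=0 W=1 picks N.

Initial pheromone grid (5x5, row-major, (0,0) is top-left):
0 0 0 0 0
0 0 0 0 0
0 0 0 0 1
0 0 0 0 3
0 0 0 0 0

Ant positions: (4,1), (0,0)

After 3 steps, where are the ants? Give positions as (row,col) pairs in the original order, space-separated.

Step 1: ant0:(4,1)->N->(3,1) | ant1:(0,0)->E->(0,1)
  grid max=2 at (3,4)
Step 2: ant0:(3,1)->N->(2,1) | ant1:(0,1)->E->(0,2)
  grid max=1 at (0,2)
Step 3: ant0:(2,1)->N->(1,1) | ant1:(0,2)->E->(0,3)
  grid max=1 at (0,3)

(1,1) (0,3)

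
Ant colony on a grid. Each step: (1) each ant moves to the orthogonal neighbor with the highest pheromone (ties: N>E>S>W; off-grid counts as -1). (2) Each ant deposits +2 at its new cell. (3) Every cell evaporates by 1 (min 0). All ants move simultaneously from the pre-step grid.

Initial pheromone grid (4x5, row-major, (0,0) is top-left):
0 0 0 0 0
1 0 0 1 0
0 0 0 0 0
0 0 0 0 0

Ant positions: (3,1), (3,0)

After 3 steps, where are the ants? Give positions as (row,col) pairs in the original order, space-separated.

Step 1: ant0:(3,1)->N->(2,1) | ant1:(3,0)->N->(2,0)
  grid max=1 at (2,0)
Step 2: ant0:(2,1)->W->(2,0) | ant1:(2,0)->E->(2,1)
  grid max=2 at (2,0)
Step 3: ant0:(2,0)->E->(2,1) | ant1:(2,1)->W->(2,0)
  grid max=3 at (2,0)

(2,1) (2,0)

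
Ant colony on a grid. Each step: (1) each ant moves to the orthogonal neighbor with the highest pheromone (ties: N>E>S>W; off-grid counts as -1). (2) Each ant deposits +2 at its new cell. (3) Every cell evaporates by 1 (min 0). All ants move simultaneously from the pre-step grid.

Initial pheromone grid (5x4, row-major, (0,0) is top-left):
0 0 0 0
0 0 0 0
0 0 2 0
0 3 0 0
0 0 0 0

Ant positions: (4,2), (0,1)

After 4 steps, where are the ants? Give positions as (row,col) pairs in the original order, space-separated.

Step 1: ant0:(4,2)->N->(3,2) | ant1:(0,1)->E->(0,2)
  grid max=2 at (3,1)
Step 2: ant0:(3,2)->W->(3,1) | ant1:(0,2)->E->(0,3)
  grid max=3 at (3,1)
Step 3: ant0:(3,1)->N->(2,1) | ant1:(0,3)->S->(1,3)
  grid max=2 at (3,1)
Step 4: ant0:(2,1)->S->(3,1) | ant1:(1,3)->N->(0,3)
  grid max=3 at (3,1)

(3,1) (0,3)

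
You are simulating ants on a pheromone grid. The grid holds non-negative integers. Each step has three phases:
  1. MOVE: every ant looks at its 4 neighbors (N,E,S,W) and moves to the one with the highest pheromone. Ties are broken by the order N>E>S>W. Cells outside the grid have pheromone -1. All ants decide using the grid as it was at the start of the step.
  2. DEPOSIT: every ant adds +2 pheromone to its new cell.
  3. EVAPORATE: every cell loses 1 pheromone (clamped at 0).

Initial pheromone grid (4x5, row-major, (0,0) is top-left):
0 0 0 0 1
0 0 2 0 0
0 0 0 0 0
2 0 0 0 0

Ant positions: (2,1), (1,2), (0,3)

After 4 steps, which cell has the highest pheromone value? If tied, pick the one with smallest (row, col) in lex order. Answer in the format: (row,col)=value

Step 1: ant0:(2,1)->N->(1,1) | ant1:(1,2)->N->(0,2) | ant2:(0,3)->E->(0,4)
  grid max=2 at (0,4)
Step 2: ant0:(1,1)->E->(1,2) | ant1:(0,2)->S->(1,2) | ant2:(0,4)->S->(1,4)
  grid max=4 at (1,2)
Step 3: ant0:(1,2)->N->(0,2) | ant1:(1,2)->N->(0,2) | ant2:(1,4)->N->(0,4)
  grid max=3 at (0,2)
Step 4: ant0:(0,2)->S->(1,2) | ant1:(0,2)->S->(1,2) | ant2:(0,4)->S->(1,4)
  grid max=6 at (1,2)
Final grid:
  0 0 2 0 1
  0 0 6 0 1
  0 0 0 0 0
  0 0 0 0 0
Max pheromone 6 at (1,2)

Answer: (1,2)=6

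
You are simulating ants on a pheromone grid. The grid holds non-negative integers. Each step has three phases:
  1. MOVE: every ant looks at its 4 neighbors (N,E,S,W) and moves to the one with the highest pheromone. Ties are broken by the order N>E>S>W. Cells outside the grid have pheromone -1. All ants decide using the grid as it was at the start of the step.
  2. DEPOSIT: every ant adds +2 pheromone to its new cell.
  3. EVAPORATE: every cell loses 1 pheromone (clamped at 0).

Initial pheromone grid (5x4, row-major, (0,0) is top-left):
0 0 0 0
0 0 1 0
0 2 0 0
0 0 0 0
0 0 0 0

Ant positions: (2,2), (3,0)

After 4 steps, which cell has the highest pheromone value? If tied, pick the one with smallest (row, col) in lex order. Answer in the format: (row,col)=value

Step 1: ant0:(2,2)->W->(2,1) | ant1:(3,0)->N->(2,0)
  grid max=3 at (2,1)
Step 2: ant0:(2,1)->W->(2,0) | ant1:(2,0)->E->(2,1)
  grid max=4 at (2,1)
Step 3: ant0:(2,0)->E->(2,1) | ant1:(2,1)->W->(2,0)
  grid max=5 at (2,1)
Step 4: ant0:(2,1)->W->(2,0) | ant1:(2,0)->E->(2,1)
  grid max=6 at (2,1)
Final grid:
  0 0 0 0
  0 0 0 0
  4 6 0 0
  0 0 0 0
  0 0 0 0
Max pheromone 6 at (2,1)

Answer: (2,1)=6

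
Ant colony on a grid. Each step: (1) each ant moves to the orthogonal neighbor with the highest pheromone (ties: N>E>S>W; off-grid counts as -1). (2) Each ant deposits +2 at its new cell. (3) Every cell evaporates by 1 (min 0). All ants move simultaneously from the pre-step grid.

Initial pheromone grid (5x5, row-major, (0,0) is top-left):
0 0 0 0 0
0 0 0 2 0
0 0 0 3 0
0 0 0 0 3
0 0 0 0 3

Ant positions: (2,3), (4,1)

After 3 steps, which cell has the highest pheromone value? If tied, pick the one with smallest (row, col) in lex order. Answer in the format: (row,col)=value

Step 1: ant0:(2,3)->N->(1,3) | ant1:(4,1)->N->(3,1)
  grid max=3 at (1,3)
Step 2: ant0:(1,3)->S->(2,3) | ant1:(3,1)->N->(2,1)
  grid max=3 at (2,3)
Step 3: ant0:(2,3)->N->(1,3) | ant1:(2,1)->N->(1,1)
  grid max=3 at (1,3)
Final grid:
  0 0 0 0 0
  0 1 0 3 0
  0 0 0 2 0
  0 0 0 0 0
  0 0 0 0 0
Max pheromone 3 at (1,3)

Answer: (1,3)=3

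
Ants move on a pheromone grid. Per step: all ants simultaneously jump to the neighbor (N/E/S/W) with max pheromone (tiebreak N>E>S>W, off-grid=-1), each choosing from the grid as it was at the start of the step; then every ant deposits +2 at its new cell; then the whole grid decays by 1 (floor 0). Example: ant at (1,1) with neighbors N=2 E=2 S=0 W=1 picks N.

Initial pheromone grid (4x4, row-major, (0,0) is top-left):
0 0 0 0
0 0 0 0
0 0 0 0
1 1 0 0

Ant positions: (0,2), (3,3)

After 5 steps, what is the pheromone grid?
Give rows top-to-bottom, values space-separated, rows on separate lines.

After step 1: ants at (0,3),(2,3)
  0 0 0 1
  0 0 0 0
  0 0 0 1
  0 0 0 0
After step 2: ants at (1,3),(1,3)
  0 0 0 0
  0 0 0 3
  0 0 0 0
  0 0 0 0
After step 3: ants at (0,3),(0,3)
  0 0 0 3
  0 0 0 2
  0 0 0 0
  0 0 0 0
After step 4: ants at (1,3),(1,3)
  0 0 0 2
  0 0 0 5
  0 0 0 0
  0 0 0 0
After step 5: ants at (0,3),(0,3)
  0 0 0 5
  0 0 0 4
  0 0 0 0
  0 0 0 0

0 0 0 5
0 0 0 4
0 0 0 0
0 0 0 0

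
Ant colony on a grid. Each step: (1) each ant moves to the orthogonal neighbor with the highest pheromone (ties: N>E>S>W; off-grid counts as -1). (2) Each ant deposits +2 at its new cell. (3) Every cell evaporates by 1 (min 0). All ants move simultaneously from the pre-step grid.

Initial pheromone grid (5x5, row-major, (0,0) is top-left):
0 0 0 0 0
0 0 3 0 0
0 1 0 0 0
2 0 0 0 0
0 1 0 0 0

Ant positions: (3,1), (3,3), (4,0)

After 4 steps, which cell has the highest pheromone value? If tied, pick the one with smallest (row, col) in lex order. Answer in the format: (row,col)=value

Step 1: ant0:(3,1)->W->(3,0) | ant1:(3,3)->N->(2,3) | ant2:(4,0)->N->(3,0)
  grid max=5 at (3,0)
Step 2: ant0:(3,0)->N->(2,0) | ant1:(2,3)->N->(1,3) | ant2:(3,0)->N->(2,0)
  grid max=4 at (3,0)
Step 3: ant0:(2,0)->S->(3,0) | ant1:(1,3)->W->(1,2) | ant2:(2,0)->S->(3,0)
  grid max=7 at (3,0)
Step 4: ant0:(3,0)->N->(2,0) | ant1:(1,2)->N->(0,2) | ant2:(3,0)->N->(2,0)
  grid max=6 at (3,0)
Final grid:
  0 0 1 0 0
  0 0 1 0 0
  5 0 0 0 0
  6 0 0 0 0
  0 0 0 0 0
Max pheromone 6 at (3,0)

Answer: (3,0)=6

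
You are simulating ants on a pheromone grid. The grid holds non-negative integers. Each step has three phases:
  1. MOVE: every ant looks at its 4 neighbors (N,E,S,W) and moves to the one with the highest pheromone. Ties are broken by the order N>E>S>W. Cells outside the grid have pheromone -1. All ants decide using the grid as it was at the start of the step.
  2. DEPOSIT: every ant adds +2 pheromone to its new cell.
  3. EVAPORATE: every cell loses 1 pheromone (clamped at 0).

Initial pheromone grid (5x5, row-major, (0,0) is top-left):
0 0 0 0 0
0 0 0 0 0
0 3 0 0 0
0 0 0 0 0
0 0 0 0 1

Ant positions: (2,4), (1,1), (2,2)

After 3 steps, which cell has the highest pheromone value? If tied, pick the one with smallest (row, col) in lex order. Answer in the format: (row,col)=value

Step 1: ant0:(2,4)->N->(1,4) | ant1:(1,1)->S->(2,1) | ant2:(2,2)->W->(2,1)
  grid max=6 at (2,1)
Step 2: ant0:(1,4)->N->(0,4) | ant1:(2,1)->N->(1,1) | ant2:(2,1)->N->(1,1)
  grid max=5 at (2,1)
Step 3: ant0:(0,4)->S->(1,4) | ant1:(1,1)->S->(2,1) | ant2:(1,1)->S->(2,1)
  grid max=8 at (2,1)
Final grid:
  0 0 0 0 0
  0 2 0 0 1
  0 8 0 0 0
  0 0 0 0 0
  0 0 0 0 0
Max pheromone 8 at (2,1)

Answer: (2,1)=8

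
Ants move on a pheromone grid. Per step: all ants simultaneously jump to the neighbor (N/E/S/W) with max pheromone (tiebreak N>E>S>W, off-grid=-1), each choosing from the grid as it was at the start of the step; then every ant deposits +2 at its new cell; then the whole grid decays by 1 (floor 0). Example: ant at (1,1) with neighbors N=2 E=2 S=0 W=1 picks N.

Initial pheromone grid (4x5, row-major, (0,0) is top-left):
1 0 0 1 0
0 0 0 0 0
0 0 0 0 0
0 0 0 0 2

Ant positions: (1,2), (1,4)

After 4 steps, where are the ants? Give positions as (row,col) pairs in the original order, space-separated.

Step 1: ant0:(1,2)->N->(0,2) | ant1:(1,4)->N->(0,4)
  grid max=1 at (0,2)
Step 2: ant0:(0,2)->E->(0,3) | ant1:(0,4)->S->(1,4)
  grid max=1 at (0,3)
Step 3: ant0:(0,3)->E->(0,4) | ant1:(1,4)->N->(0,4)
  grid max=3 at (0,4)
Step 4: ant0:(0,4)->S->(1,4) | ant1:(0,4)->S->(1,4)
  grid max=3 at (1,4)

(1,4) (1,4)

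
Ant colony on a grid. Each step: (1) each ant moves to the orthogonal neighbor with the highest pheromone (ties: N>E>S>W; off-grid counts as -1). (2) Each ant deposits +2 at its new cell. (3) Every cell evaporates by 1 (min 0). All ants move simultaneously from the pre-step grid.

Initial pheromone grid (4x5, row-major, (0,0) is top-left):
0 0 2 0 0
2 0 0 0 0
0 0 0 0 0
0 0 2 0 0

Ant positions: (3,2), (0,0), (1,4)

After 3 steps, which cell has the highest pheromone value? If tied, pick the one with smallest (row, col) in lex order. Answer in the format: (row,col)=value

Step 1: ant0:(3,2)->N->(2,2) | ant1:(0,0)->S->(1,0) | ant2:(1,4)->N->(0,4)
  grid max=3 at (1,0)
Step 2: ant0:(2,2)->S->(3,2) | ant1:(1,0)->N->(0,0) | ant2:(0,4)->S->(1,4)
  grid max=2 at (1,0)
Step 3: ant0:(3,2)->N->(2,2) | ant1:(0,0)->S->(1,0) | ant2:(1,4)->N->(0,4)
  grid max=3 at (1,0)
Final grid:
  0 0 0 0 1
  3 0 0 0 0
  0 0 1 0 0
  0 0 1 0 0
Max pheromone 3 at (1,0)

Answer: (1,0)=3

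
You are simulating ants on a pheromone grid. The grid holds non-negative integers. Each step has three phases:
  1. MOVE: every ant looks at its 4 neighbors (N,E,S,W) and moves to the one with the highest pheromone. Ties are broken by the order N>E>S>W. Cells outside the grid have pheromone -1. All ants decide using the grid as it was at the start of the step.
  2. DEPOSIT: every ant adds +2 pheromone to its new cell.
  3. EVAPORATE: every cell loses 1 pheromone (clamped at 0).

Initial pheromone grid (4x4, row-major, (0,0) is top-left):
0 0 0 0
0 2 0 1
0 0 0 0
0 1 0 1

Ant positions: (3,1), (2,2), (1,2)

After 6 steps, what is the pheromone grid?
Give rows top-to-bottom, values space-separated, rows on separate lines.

After step 1: ants at (2,1),(1,2),(1,1)
  0 0 0 0
  0 3 1 0
  0 1 0 0
  0 0 0 0
After step 2: ants at (1,1),(1,1),(1,2)
  0 0 0 0
  0 6 2 0
  0 0 0 0
  0 0 0 0
After step 3: ants at (1,2),(1,2),(1,1)
  0 0 0 0
  0 7 5 0
  0 0 0 0
  0 0 0 0
After step 4: ants at (1,1),(1,1),(1,2)
  0 0 0 0
  0 10 6 0
  0 0 0 0
  0 0 0 0
After step 5: ants at (1,2),(1,2),(1,1)
  0 0 0 0
  0 11 9 0
  0 0 0 0
  0 0 0 0
After step 6: ants at (1,1),(1,1),(1,2)
  0 0 0 0
  0 14 10 0
  0 0 0 0
  0 0 0 0

0 0 0 0
0 14 10 0
0 0 0 0
0 0 0 0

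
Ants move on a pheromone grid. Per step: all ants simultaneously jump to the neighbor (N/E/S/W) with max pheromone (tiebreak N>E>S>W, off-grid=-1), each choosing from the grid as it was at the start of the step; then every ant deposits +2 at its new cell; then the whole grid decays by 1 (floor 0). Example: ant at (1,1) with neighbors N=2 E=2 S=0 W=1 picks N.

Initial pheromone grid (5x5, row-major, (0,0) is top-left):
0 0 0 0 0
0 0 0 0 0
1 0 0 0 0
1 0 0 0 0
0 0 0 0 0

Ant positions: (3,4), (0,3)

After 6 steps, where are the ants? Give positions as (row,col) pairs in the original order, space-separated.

Step 1: ant0:(3,4)->N->(2,4) | ant1:(0,3)->E->(0,4)
  grid max=1 at (0,4)
Step 2: ant0:(2,4)->N->(1,4) | ant1:(0,4)->S->(1,4)
  grid max=3 at (1,4)
Step 3: ant0:(1,4)->N->(0,4) | ant1:(1,4)->N->(0,4)
  grid max=3 at (0,4)
Step 4: ant0:(0,4)->S->(1,4) | ant1:(0,4)->S->(1,4)
  grid max=5 at (1,4)
Step 5: ant0:(1,4)->N->(0,4) | ant1:(1,4)->N->(0,4)
  grid max=5 at (0,4)
Step 6: ant0:(0,4)->S->(1,4) | ant1:(0,4)->S->(1,4)
  grid max=7 at (1,4)

(1,4) (1,4)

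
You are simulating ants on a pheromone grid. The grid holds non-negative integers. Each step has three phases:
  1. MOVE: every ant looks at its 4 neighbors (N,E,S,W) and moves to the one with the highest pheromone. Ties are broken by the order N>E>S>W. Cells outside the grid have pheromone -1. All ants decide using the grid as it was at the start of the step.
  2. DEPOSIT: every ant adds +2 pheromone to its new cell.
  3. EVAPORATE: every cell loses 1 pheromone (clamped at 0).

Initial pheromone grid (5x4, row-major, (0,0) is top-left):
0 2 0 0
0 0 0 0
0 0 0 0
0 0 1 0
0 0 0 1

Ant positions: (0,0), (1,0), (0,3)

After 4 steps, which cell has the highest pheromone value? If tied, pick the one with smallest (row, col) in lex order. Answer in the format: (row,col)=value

Answer: (0,1)=6

Derivation:
Step 1: ant0:(0,0)->E->(0,1) | ant1:(1,0)->N->(0,0) | ant2:(0,3)->S->(1,3)
  grid max=3 at (0,1)
Step 2: ant0:(0,1)->W->(0,0) | ant1:(0,0)->E->(0,1) | ant2:(1,3)->N->(0,3)
  grid max=4 at (0,1)
Step 3: ant0:(0,0)->E->(0,1) | ant1:(0,1)->W->(0,0) | ant2:(0,3)->S->(1,3)
  grid max=5 at (0,1)
Step 4: ant0:(0,1)->W->(0,0) | ant1:(0,0)->E->(0,1) | ant2:(1,3)->N->(0,3)
  grid max=6 at (0,1)
Final grid:
  4 6 0 1
  0 0 0 0
  0 0 0 0
  0 0 0 0
  0 0 0 0
Max pheromone 6 at (0,1)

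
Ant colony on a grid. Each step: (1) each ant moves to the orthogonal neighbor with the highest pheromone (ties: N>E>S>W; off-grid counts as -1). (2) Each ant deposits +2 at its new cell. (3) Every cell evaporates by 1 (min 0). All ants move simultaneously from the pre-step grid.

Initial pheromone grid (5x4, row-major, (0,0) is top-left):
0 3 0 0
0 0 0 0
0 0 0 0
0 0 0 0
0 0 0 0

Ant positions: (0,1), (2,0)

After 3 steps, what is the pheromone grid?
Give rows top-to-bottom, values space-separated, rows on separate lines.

After step 1: ants at (0,2),(1,0)
  0 2 1 0
  1 0 0 0
  0 0 0 0
  0 0 0 0
  0 0 0 0
After step 2: ants at (0,1),(0,0)
  1 3 0 0
  0 0 0 0
  0 0 0 0
  0 0 0 0
  0 0 0 0
After step 3: ants at (0,0),(0,1)
  2 4 0 0
  0 0 0 0
  0 0 0 0
  0 0 0 0
  0 0 0 0

2 4 0 0
0 0 0 0
0 0 0 0
0 0 0 0
0 0 0 0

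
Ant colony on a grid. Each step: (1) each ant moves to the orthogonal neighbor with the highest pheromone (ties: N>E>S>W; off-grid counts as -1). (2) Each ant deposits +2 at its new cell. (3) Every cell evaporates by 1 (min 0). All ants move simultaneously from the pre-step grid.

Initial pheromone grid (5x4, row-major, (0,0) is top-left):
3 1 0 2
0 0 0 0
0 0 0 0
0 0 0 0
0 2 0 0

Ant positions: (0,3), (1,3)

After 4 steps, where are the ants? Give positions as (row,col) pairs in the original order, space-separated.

Step 1: ant0:(0,3)->S->(1,3) | ant1:(1,3)->N->(0,3)
  grid max=3 at (0,3)
Step 2: ant0:(1,3)->N->(0,3) | ant1:(0,3)->S->(1,3)
  grid max=4 at (0,3)
Step 3: ant0:(0,3)->S->(1,3) | ant1:(1,3)->N->(0,3)
  grid max=5 at (0,3)
Step 4: ant0:(1,3)->N->(0,3) | ant1:(0,3)->S->(1,3)
  grid max=6 at (0,3)

(0,3) (1,3)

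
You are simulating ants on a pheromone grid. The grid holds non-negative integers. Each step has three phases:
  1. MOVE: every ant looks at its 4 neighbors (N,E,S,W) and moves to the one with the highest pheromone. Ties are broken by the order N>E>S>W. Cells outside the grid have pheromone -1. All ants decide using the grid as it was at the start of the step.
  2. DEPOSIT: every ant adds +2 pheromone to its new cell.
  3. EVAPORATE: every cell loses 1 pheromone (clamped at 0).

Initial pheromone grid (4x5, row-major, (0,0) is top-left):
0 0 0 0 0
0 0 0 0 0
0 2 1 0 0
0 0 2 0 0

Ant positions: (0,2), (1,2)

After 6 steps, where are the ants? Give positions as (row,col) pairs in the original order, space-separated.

Step 1: ant0:(0,2)->E->(0,3) | ant1:(1,2)->S->(2,2)
  grid max=2 at (2,2)
Step 2: ant0:(0,3)->E->(0,4) | ant1:(2,2)->S->(3,2)
  grid max=2 at (3,2)
Step 3: ant0:(0,4)->S->(1,4) | ant1:(3,2)->N->(2,2)
  grid max=2 at (2,2)
Step 4: ant0:(1,4)->N->(0,4) | ant1:(2,2)->S->(3,2)
  grid max=2 at (3,2)
Step 5: ant0:(0,4)->S->(1,4) | ant1:(3,2)->N->(2,2)
  grid max=2 at (2,2)
Step 6: ant0:(1,4)->N->(0,4) | ant1:(2,2)->S->(3,2)
  grid max=2 at (3,2)

(0,4) (3,2)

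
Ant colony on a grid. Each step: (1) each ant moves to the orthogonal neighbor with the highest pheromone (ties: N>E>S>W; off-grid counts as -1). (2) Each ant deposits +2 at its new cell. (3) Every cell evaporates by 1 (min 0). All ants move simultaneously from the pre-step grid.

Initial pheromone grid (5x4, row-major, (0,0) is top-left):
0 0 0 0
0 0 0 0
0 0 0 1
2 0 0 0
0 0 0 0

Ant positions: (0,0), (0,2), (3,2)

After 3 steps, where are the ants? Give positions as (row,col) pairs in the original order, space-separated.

Step 1: ant0:(0,0)->E->(0,1) | ant1:(0,2)->E->(0,3) | ant2:(3,2)->N->(2,2)
  grid max=1 at (0,1)
Step 2: ant0:(0,1)->E->(0,2) | ant1:(0,3)->S->(1,3) | ant2:(2,2)->N->(1,2)
  grid max=1 at (0,2)
Step 3: ant0:(0,2)->S->(1,2) | ant1:(1,3)->W->(1,2) | ant2:(1,2)->N->(0,2)
  grid max=4 at (1,2)

(1,2) (1,2) (0,2)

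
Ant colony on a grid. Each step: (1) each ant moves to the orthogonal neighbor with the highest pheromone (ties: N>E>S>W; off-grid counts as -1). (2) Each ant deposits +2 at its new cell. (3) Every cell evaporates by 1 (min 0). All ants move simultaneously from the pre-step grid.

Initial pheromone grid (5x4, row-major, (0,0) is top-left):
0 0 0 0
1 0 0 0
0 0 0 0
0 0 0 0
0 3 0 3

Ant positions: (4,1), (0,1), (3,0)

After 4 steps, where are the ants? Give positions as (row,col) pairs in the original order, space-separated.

Step 1: ant0:(4,1)->N->(3,1) | ant1:(0,1)->E->(0,2) | ant2:(3,0)->N->(2,0)
  grid max=2 at (4,1)
Step 2: ant0:(3,1)->S->(4,1) | ant1:(0,2)->E->(0,3) | ant2:(2,0)->N->(1,0)
  grid max=3 at (4,1)
Step 3: ant0:(4,1)->N->(3,1) | ant1:(0,3)->S->(1,3) | ant2:(1,0)->N->(0,0)
  grid max=2 at (4,1)
Step 4: ant0:(3,1)->S->(4,1) | ant1:(1,3)->N->(0,3) | ant2:(0,0)->E->(0,1)
  grid max=3 at (4,1)

(4,1) (0,3) (0,1)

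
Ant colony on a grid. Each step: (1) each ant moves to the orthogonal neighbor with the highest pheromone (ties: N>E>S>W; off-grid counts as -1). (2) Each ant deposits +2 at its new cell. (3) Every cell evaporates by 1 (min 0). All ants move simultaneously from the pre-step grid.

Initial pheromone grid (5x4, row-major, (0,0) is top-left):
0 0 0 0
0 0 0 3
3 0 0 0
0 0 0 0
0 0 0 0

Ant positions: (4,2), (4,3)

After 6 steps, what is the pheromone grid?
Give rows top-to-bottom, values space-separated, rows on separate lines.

After step 1: ants at (3,2),(3,3)
  0 0 0 0
  0 0 0 2
  2 0 0 0
  0 0 1 1
  0 0 0 0
After step 2: ants at (3,3),(3,2)
  0 0 0 0
  0 0 0 1
  1 0 0 0
  0 0 2 2
  0 0 0 0
After step 3: ants at (3,2),(3,3)
  0 0 0 0
  0 0 0 0
  0 0 0 0
  0 0 3 3
  0 0 0 0
After step 4: ants at (3,3),(3,2)
  0 0 0 0
  0 0 0 0
  0 0 0 0
  0 0 4 4
  0 0 0 0
After step 5: ants at (3,2),(3,3)
  0 0 0 0
  0 0 0 0
  0 0 0 0
  0 0 5 5
  0 0 0 0
After step 6: ants at (3,3),(3,2)
  0 0 0 0
  0 0 0 0
  0 0 0 0
  0 0 6 6
  0 0 0 0

0 0 0 0
0 0 0 0
0 0 0 0
0 0 6 6
0 0 0 0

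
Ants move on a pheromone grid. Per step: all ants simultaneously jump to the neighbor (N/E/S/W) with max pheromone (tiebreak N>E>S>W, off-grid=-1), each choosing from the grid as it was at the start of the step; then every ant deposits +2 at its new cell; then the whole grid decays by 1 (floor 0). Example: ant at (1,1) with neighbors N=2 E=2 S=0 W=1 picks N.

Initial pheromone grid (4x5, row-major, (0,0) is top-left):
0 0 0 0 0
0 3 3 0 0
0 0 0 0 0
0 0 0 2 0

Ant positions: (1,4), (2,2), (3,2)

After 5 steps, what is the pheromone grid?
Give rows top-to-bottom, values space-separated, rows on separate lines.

After step 1: ants at (0,4),(1,2),(3,3)
  0 0 0 0 1
  0 2 4 0 0
  0 0 0 0 0
  0 0 0 3 0
After step 2: ants at (1,4),(1,1),(2,3)
  0 0 0 0 0
  0 3 3 0 1
  0 0 0 1 0
  0 0 0 2 0
After step 3: ants at (0,4),(1,2),(3,3)
  0 0 0 0 1
  0 2 4 0 0
  0 0 0 0 0
  0 0 0 3 0
After step 4: ants at (1,4),(1,1),(2,3)
  0 0 0 0 0
  0 3 3 0 1
  0 0 0 1 0
  0 0 0 2 0
After step 5: ants at (0,4),(1,2),(3,3)
  0 0 0 0 1
  0 2 4 0 0
  0 0 0 0 0
  0 0 0 3 0

0 0 0 0 1
0 2 4 0 0
0 0 0 0 0
0 0 0 3 0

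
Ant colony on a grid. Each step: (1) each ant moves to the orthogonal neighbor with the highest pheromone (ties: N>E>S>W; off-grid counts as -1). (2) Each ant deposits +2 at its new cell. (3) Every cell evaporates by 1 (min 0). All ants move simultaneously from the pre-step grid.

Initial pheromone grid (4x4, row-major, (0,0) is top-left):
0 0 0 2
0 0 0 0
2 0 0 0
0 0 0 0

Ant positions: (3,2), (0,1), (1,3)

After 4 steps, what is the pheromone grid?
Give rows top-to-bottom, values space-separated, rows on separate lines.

After step 1: ants at (2,2),(0,2),(0,3)
  0 0 1 3
  0 0 0 0
  1 0 1 0
  0 0 0 0
After step 2: ants at (1,2),(0,3),(0,2)
  0 0 2 4
  0 0 1 0
  0 0 0 0
  0 0 0 0
After step 3: ants at (0,2),(0,2),(0,3)
  0 0 5 5
  0 0 0 0
  0 0 0 0
  0 0 0 0
After step 4: ants at (0,3),(0,3),(0,2)
  0 0 6 8
  0 0 0 0
  0 0 0 0
  0 0 0 0

0 0 6 8
0 0 0 0
0 0 0 0
0 0 0 0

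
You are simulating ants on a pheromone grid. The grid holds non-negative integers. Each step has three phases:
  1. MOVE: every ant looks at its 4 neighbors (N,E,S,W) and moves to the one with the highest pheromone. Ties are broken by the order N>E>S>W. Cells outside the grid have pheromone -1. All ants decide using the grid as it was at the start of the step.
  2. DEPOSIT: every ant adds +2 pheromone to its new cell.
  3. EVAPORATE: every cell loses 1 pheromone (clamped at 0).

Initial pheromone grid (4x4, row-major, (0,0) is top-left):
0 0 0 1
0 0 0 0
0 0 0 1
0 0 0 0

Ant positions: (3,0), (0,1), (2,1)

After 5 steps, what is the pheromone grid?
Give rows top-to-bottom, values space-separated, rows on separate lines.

After step 1: ants at (2,0),(0,2),(1,1)
  0 0 1 0
  0 1 0 0
  1 0 0 0
  0 0 0 0
After step 2: ants at (1,0),(0,3),(0,1)
  0 1 0 1
  1 0 0 0
  0 0 0 0
  0 0 0 0
After step 3: ants at (0,0),(1,3),(0,2)
  1 0 1 0
  0 0 0 1
  0 0 0 0
  0 0 0 0
After step 4: ants at (0,1),(0,3),(0,3)
  0 1 0 3
  0 0 0 0
  0 0 0 0
  0 0 0 0
After step 5: ants at (0,2),(1,3),(1,3)
  0 0 1 2
  0 0 0 3
  0 0 0 0
  0 0 0 0

0 0 1 2
0 0 0 3
0 0 0 0
0 0 0 0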